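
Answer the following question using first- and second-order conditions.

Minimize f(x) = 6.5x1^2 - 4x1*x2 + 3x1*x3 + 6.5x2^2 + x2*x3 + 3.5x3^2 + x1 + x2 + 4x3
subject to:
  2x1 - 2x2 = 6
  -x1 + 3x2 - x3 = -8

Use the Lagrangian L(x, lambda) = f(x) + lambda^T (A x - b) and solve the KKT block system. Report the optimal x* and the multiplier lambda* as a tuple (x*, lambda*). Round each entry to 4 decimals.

Form the Lagrangian:
  L(x, lambda) = (1/2) x^T Q x + c^T x + lambda^T (A x - b)
Stationarity (grad_x L = 0): Q x + c + A^T lambda = 0.
Primal feasibility: A x = b.

This gives the KKT block system:
  [ Q   A^T ] [ x     ]   [-c ]
  [ A    0  ] [ lambda ] = [ b ]

Solving the linear system:
  x*      = (0.6613, -2.3387, 0.3226)
  lambda* = (-7.0081, 5.9032)
  f(x*)   = 44.4435

x* = (0.6613, -2.3387, 0.3226), lambda* = (-7.0081, 5.9032)


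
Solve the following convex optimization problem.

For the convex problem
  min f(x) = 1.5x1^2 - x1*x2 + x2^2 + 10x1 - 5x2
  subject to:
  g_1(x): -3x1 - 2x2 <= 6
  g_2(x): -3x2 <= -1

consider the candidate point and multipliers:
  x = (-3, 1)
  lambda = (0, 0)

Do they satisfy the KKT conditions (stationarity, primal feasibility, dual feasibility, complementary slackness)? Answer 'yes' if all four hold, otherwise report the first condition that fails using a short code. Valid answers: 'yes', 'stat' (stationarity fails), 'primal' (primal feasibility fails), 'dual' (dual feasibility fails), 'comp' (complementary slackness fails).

Gradient of f: grad f(x) = Q x + c = (0, 0)
Constraint values g_i(x) = a_i^T x - b_i:
  g_1((-3, 1)) = 1
  g_2((-3, 1)) = -2
Stationarity residual: grad f(x) + sum_i lambda_i a_i = (0, 0)
  -> stationarity OK
Primal feasibility (all g_i <= 0): FAILS
Dual feasibility (all lambda_i >= 0): OK
Complementary slackness (lambda_i * g_i(x) = 0 for all i): OK

Verdict: the first failing condition is primal_feasibility -> primal.

primal


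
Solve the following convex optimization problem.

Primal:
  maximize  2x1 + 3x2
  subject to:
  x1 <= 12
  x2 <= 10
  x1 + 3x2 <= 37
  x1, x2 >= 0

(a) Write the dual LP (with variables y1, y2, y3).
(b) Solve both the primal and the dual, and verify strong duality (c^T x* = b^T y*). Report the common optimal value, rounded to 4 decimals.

The standard primal-dual pair for 'max c^T x s.t. A x <= b, x >= 0' is:
  Dual:  min b^T y  s.t.  A^T y >= c,  y >= 0.

So the dual LP is:
  minimize  12y1 + 10y2 + 37y3
  subject to:
    y1 + y3 >= 2
    y2 + 3y3 >= 3
    y1, y2, y3 >= 0

Solving the primal: x* = (12, 8.3333).
  primal value c^T x* = 49.
Solving the dual: y* = (1, 0, 1).
  dual value b^T y* = 49.
Strong duality: c^T x* = b^T y*. Confirmed.

49


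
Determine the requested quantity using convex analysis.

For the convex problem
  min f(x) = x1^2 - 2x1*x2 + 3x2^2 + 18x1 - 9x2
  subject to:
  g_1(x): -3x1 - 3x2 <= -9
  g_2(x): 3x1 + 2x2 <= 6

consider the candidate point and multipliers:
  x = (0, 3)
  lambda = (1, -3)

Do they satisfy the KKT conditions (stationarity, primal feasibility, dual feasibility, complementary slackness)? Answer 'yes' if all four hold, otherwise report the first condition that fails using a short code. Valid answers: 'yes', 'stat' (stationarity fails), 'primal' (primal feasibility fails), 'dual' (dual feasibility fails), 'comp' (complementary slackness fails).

Gradient of f: grad f(x) = Q x + c = (12, 9)
Constraint values g_i(x) = a_i^T x - b_i:
  g_1((0, 3)) = 0
  g_2((0, 3)) = 0
Stationarity residual: grad f(x) + sum_i lambda_i a_i = (0, 0)
  -> stationarity OK
Primal feasibility (all g_i <= 0): OK
Dual feasibility (all lambda_i >= 0): FAILS
Complementary slackness (lambda_i * g_i(x) = 0 for all i): OK

Verdict: the first failing condition is dual_feasibility -> dual.

dual


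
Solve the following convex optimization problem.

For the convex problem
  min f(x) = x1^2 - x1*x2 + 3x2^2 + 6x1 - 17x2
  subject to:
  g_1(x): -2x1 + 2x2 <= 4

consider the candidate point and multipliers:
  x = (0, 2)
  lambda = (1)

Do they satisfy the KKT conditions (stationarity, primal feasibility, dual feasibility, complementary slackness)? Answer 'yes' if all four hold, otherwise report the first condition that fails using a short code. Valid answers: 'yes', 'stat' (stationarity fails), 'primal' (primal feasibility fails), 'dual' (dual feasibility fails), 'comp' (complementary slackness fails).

Gradient of f: grad f(x) = Q x + c = (4, -5)
Constraint values g_i(x) = a_i^T x - b_i:
  g_1((0, 2)) = 0
Stationarity residual: grad f(x) + sum_i lambda_i a_i = (2, -3)
  -> stationarity FAILS
Primal feasibility (all g_i <= 0): OK
Dual feasibility (all lambda_i >= 0): OK
Complementary slackness (lambda_i * g_i(x) = 0 for all i): OK

Verdict: the first failing condition is stationarity -> stat.

stat


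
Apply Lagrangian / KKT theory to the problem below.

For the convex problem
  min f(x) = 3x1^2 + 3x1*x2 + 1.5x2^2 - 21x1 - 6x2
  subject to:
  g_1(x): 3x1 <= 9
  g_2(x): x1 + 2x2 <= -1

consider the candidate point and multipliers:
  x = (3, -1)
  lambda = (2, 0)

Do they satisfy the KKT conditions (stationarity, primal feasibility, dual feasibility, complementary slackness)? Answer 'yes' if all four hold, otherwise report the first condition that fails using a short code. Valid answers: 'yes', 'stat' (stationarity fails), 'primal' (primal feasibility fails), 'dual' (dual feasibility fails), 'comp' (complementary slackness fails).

Gradient of f: grad f(x) = Q x + c = (-6, 0)
Constraint values g_i(x) = a_i^T x - b_i:
  g_1((3, -1)) = 0
  g_2((3, -1)) = 2
Stationarity residual: grad f(x) + sum_i lambda_i a_i = (0, 0)
  -> stationarity OK
Primal feasibility (all g_i <= 0): FAILS
Dual feasibility (all lambda_i >= 0): OK
Complementary slackness (lambda_i * g_i(x) = 0 for all i): OK

Verdict: the first failing condition is primal_feasibility -> primal.

primal


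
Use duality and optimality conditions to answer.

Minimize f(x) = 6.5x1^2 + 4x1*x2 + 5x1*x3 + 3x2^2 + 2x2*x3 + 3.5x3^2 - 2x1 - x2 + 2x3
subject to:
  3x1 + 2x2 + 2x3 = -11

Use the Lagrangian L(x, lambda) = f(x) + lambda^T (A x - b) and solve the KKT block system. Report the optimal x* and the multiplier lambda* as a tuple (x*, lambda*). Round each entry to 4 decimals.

Form the Lagrangian:
  L(x, lambda) = (1/2) x^T Q x + c^T x + lambda^T (A x - b)
Stationarity (grad_x L = 0): Q x + c + A^T lambda = 0.
Primal feasibility: A x = b.

This gives the KKT block system:
  [ Q   A^T ] [ x     ]   [-c ]
  [ A    0  ] [ lambda ] = [ b ]

Solving the linear system:
  x*      = (-0.8344, -2.1196, -2.1288)
  lambda* = (10.6564)
  f(x*)   = 58.3758

x* = (-0.8344, -2.1196, -2.1288), lambda* = (10.6564)


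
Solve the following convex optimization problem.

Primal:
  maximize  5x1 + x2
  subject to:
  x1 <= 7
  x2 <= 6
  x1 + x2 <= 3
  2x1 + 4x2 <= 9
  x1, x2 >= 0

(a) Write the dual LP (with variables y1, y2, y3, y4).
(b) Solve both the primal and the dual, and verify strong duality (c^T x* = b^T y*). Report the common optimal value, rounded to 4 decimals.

The standard primal-dual pair for 'max c^T x s.t. A x <= b, x >= 0' is:
  Dual:  min b^T y  s.t.  A^T y >= c,  y >= 0.

So the dual LP is:
  minimize  7y1 + 6y2 + 3y3 + 9y4
  subject to:
    y1 + y3 + 2y4 >= 5
    y2 + y3 + 4y4 >= 1
    y1, y2, y3, y4 >= 0

Solving the primal: x* = (3, 0).
  primal value c^T x* = 15.
Solving the dual: y* = (0, 0, 5, 0).
  dual value b^T y* = 15.
Strong duality: c^T x* = b^T y*. Confirmed.

15


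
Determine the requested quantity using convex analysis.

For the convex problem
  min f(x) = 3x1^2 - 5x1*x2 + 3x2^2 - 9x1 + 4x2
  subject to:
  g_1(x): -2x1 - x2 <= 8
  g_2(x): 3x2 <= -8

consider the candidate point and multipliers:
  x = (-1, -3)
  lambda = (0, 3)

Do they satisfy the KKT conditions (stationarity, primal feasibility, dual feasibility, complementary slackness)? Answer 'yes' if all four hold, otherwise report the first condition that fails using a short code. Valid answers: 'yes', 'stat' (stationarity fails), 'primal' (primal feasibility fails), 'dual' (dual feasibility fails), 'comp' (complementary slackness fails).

Gradient of f: grad f(x) = Q x + c = (0, -9)
Constraint values g_i(x) = a_i^T x - b_i:
  g_1((-1, -3)) = -3
  g_2((-1, -3)) = -1
Stationarity residual: grad f(x) + sum_i lambda_i a_i = (0, 0)
  -> stationarity OK
Primal feasibility (all g_i <= 0): OK
Dual feasibility (all lambda_i >= 0): OK
Complementary slackness (lambda_i * g_i(x) = 0 for all i): FAILS

Verdict: the first failing condition is complementary_slackness -> comp.

comp


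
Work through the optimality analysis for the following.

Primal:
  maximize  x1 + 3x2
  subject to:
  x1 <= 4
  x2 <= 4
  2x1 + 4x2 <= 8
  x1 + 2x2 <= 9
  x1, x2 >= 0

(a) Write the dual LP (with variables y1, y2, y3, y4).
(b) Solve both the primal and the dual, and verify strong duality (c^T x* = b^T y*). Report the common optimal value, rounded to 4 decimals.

The standard primal-dual pair for 'max c^T x s.t. A x <= b, x >= 0' is:
  Dual:  min b^T y  s.t.  A^T y >= c,  y >= 0.

So the dual LP is:
  minimize  4y1 + 4y2 + 8y3 + 9y4
  subject to:
    y1 + 2y3 + y4 >= 1
    y2 + 4y3 + 2y4 >= 3
    y1, y2, y3, y4 >= 0

Solving the primal: x* = (0, 2).
  primal value c^T x* = 6.
Solving the dual: y* = (0, 0, 0.75, 0).
  dual value b^T y* = 6.
Strong duality: c^T x* = b^T y*. Confirmed.

6


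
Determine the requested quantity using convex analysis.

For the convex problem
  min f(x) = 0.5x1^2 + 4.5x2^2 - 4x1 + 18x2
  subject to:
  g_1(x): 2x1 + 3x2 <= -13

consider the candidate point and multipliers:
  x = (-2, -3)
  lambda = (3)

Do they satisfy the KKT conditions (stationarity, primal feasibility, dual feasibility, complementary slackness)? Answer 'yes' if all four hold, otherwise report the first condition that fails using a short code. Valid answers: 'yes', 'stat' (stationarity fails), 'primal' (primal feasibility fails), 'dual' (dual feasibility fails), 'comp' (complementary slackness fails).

Gradient of f: grad f(x) = Q x + c = (-6, -9)
Constraint values g_i(x) = a_i^T x - b_i:
  g_1((-2, -3)) = 0
Stationarity residual: grad f(x) + sum_i lambda_i a_i = (0, 0)
  -> stationarity OK
Primal feasibility (all g_i <= 0): OK
Dual feasibility (all lambda_i >= 0): OK
Complementary slackness (lambda_i * g_i(x) = 0 for all i): OK

Verdict: yes, KKT holds.

yes


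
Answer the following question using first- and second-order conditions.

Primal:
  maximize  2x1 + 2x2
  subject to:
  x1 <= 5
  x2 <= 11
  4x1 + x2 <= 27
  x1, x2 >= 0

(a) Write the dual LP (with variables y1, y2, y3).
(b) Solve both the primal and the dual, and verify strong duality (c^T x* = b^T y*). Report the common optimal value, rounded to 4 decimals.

The standard primal-dual pair for 'max c^T x s.t. A x <= b, x >= 0' is:
  Dual:  min b^T y  s.t.  A^T y >= c,  y >= 0.

So the dual LP is:
  minimize  5y1 + 11y2 + 27y3
  subject to:
    y1 + 4y3 >= 2
    y2 + y3 >= 2
    y1, y2, y3 >= 0

Solving the primal: x* = (4, 11).
  primal value c^T x* = 30.
Solving the dual: y* = (0, 1.5, 0.5).
  dual value b^T y* = 30.
Strong duality: c^T x* = b^T y*. Confirmed.

30


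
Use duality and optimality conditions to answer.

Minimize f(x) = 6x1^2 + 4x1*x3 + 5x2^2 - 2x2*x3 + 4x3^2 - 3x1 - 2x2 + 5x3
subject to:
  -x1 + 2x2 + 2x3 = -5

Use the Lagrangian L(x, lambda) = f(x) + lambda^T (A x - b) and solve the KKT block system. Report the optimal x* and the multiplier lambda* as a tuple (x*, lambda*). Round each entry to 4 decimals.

Form the Lagrangian:
  L(x, lambda) = (1/2) x^T Q x + c^T x + lambda^T (A x - b)
Stationarity (grad_x L = 0): Q x + c + A^T lambda = 0.
Primal feasibility: A x = b.

This gives the KKT block system:
  [ Q   A^T ] [ x     ]   [-c ]
  [ A    0  ] [ lambda ] = [ b ]

Solving the linear system:
  x*      = (0.9175, -0.4429, -1.5984)
  lambda* = (1.6159)
  f(x*)   = -0.8897

x* = (0.9175, -0.4429, -1.5984), lambda* = (1.6159)


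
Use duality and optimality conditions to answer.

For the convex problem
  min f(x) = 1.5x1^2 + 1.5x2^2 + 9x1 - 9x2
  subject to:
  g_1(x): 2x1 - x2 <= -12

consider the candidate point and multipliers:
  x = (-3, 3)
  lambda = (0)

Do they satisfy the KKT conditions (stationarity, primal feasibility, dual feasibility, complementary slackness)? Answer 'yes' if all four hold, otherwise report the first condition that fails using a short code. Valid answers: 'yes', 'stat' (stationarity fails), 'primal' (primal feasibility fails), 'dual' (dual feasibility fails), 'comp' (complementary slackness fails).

Gradient of f: grad f(x) = Q x + c = (0, 0)
Constraint values g_i(x) = a_i^T x - b_i:
  g_1((-3, 3)) = 3
Stationarity residual: grad f(x) + sum_i lambda_i a_i = (0, 0)
  -> stationarity OK
Primal feasibility (all g_i <= 0): FAILS
Dual feasibility (all lambda_i >= 0): OK
Complementary slackness (lambda_i * g_i(x) = 0 for all i): OK

Verdict: the first failing condition is primal_feasibility -> primal.

primal


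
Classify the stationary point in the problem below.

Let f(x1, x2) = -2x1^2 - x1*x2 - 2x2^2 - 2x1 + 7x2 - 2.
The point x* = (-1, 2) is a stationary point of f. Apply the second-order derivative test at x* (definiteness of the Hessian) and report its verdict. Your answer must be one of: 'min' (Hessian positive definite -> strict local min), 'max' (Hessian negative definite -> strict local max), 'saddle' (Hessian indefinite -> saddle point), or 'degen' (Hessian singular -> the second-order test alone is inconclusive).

Compute the Hessian H = grad^2 f:
  H = [[-4, -1], [-1, -4]]
Verify stationarity: grad f(x*) = H x* + g = (0, 0).
Eigenvalues of H: -5, -3.
Both eigenvalues < 0, so H is negative definite -> x* is a strict local max.

max


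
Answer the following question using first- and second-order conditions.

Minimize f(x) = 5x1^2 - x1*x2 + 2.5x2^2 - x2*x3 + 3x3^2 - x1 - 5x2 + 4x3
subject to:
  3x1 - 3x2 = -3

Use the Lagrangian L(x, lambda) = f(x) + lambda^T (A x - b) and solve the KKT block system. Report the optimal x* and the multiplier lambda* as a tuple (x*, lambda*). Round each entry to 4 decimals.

Form the Lagrangian:
  L(x, lambda) = (1/2) x^T Q x + c^T x + lambda^T (A x - b)
Stationarity (grad_x L = 0): Q x + c + A^T lambda = 0.
Primal feasibility: A x = b.

This gives the KKT block system:
  [ Q   A^T ] [ x     ]   [-c ]
  [ A    0  ] [ lambda ] = [ b ]

Solving the linear system:
  x*      = (0.1169, 1.1169, -0.4805)
  lambda* = (0.316)
  f(x*)   = -3.3377

x* = (0.1169, 1.1169, -0.4805), lambda* = (0.316)


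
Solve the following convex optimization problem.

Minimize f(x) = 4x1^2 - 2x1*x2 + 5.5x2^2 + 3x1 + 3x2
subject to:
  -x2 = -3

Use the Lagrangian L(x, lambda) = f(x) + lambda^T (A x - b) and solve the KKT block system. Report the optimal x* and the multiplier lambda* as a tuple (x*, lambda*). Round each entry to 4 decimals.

Form the Lagrangian:
  L(x, lambda) = (1/2) x^T Q x + c^T x + lambda^T (A x - b)
Stationarity (grad_x L = 0): Q x + c + A^T lambda = 0.
Primal feasibility: A x = b.

This gives the KKT block system:
  [ Q   A^T ] [ x     ]   [-c ]
  [ A    0  ] [ lambda ] = [ b ]

Solving the linear system:
  x*      = (0.375, 3)
  lambda* = (35.25)
  f(x*)   = 57.9375

x* = (0.375, 3), lambda* = (35.25)


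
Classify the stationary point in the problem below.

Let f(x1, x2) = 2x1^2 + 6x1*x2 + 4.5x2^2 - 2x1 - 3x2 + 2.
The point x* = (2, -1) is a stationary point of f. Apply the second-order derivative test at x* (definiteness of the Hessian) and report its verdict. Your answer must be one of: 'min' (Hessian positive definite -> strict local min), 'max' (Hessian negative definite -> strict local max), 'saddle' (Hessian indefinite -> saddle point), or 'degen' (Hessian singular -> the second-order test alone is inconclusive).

Compute the Hessian H = grad^2 f:
  H = [[4, 6], [6, 9]]
Verify stationarity: grad f(x*) = H x* + g = (0, 0).
Eigenvalues of H: 0, 13.
H has a zero eigenvalue (singular; positive semidefinite but not definite), so H is neither positive definite, negative definite, nor indefinite. The second-order test alone is inconclusive -> degen.
(Indeed, f is constant along the null direction of H through x*, so x* is not a strict local extremum.)

degen


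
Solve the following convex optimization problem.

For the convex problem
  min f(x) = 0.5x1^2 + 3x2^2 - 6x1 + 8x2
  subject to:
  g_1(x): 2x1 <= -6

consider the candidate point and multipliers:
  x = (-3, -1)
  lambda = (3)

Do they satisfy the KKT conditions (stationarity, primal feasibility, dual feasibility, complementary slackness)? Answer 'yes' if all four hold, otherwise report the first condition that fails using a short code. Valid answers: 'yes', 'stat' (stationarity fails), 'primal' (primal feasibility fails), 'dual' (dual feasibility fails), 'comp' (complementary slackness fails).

Gradient of f: grad f(x) = Q x + c = (-9, 2)
Constraint values g_i(x) = a_i^T x - b_i:
  g_1((-3, -1)) = 0
Stationarity residual: grad f(x) + sum_i lambda_i a_i = (-3, 2)
  -> stationarity FAILS
Primal feasibility (all g_i <= 0): OK
Dual feasibility (all lambda_i >= 0): OK
Complementary slackness (lambda_i * g_i(x) = 0 for all i): OK

Verdict: the first failing condition is stationarity -> stat.

stat


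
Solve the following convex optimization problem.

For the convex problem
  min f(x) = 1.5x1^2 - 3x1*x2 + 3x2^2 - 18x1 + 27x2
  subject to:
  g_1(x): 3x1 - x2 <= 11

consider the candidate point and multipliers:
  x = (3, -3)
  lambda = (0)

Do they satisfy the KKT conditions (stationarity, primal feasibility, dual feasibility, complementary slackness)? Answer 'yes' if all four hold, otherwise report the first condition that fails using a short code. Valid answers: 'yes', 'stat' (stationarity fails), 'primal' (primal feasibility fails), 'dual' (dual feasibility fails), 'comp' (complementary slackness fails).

Gradient of f: grad f(x) = Q x + c = (0, 0)
Constraint values g_i(x) = a_i^T x - b_i:
  g_1((3, -3)) = 1
Stationarity residual: grad f(x) + sum_i lambda_i a_i = (0, 0)
  -> stationarity OK
Primal feasibility (all g_i <= 0): FAILS
Dual feasibility (all lambda_i >= 0): OK
Complementary slackness (lambda_i * g_i(x) = 0 for all i): OK

Verdict: the first failing condition is primal_feasibility -> primal.

primal


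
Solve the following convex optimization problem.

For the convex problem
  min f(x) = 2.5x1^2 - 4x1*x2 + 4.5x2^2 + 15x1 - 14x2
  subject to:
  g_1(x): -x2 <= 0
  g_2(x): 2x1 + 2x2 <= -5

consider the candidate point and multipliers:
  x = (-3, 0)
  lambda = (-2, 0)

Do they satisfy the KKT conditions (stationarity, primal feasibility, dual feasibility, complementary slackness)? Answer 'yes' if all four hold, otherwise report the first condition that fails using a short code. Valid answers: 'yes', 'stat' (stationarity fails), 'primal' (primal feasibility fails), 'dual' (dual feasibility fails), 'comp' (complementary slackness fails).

Gradient of f: grad f(x) = Q x + c = (0, -2)
Constraint values g_i(x) = a_i^T x - b_i:
  g_1((-3, 0)) = 0
  g_2((-3, 0)) = -1
Stationarity residual: grad f(x) + sum_i lambda_i a_i = (0, 0)
  -> stationarity OK
Primal feasibility (all g_i <= 0): OK
Dual feasibility (all lambda_i >= 0): FAILS
Complementary slackness (lambda_i * g_i(x) = 0 for all i): OK

Verdict: the first failing condition is dual_feasibility -> dual.

dual


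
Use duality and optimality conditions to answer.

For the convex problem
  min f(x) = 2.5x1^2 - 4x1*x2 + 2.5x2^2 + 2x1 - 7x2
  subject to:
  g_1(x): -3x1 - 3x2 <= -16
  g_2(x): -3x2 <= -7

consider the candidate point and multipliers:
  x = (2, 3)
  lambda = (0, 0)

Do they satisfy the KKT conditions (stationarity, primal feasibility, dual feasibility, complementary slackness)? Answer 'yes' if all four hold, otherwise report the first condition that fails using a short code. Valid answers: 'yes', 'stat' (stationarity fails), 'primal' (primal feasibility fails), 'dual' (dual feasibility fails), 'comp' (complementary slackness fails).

Gradient of f: grad f(x) = Q x + c = (0, 0)
Constraint values g_i(x) = a_i^T x - b_i:
  g_1((2, 3)) = 1
  g_2((2, 3)) = -2
Stationarity residual: grad f(x) + sum_i lambda_i a_i = (0, 0)
  -> stationarity OK
Primal feasibility (all g_i <= 0): FAILS
Dual feasibility (all lambda_i >= 0): OK
Complementary slackness (lambda_i * g_i(x) = 0 for all i): OK

Verdict: the first failing condition is primal_feasibility -> primal.

primal


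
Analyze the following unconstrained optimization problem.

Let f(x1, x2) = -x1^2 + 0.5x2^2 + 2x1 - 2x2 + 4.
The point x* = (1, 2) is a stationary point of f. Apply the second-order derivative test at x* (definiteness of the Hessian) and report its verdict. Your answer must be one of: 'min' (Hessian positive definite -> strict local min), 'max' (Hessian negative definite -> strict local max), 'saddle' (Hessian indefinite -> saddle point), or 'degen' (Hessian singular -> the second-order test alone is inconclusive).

Compute the Hessian H = grad^2 f:
  H = [[-2, 0], [0, 1]]
Verify stationarity: grad f(x*) = H x* + g = (0, 0).
Eigenvalues of H: -2, 1.
Eigenvalues have mixed signs, so H is indefinite -> x* is a saddle point.

saddle


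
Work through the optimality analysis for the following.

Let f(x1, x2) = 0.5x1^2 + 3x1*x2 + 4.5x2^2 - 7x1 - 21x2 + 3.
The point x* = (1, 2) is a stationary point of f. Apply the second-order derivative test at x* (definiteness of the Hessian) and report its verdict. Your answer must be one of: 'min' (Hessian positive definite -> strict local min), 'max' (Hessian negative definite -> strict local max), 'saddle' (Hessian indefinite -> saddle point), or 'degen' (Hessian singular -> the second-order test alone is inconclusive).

Compute the Hessian H = grad^2 f:
  H = [[1, 3], [3, 9]]
Verify stationarity: grad f(x*) = H x* + g = (0, 0).
Eigenvalues of H: 0, 10.
H has a zero eigenvalue (singular; positive semidefinite but not definite), so H is neither positive definite, negative definite, nor indefinite. The second-order test alone is inconclusive -> degen.
(Indeed, f is constant along the null direction of H through x*, so x* is not a strict local extremum.)

degen


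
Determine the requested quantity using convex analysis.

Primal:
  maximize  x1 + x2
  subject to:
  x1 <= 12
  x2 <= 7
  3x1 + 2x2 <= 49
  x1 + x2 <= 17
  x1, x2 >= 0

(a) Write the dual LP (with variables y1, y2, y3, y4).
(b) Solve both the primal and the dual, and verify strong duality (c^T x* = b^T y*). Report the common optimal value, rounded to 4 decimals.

The standard primal-dual pair for 'max c^T x s.t. A x <= b, x >= 0' is:
  Dual:  min b^T y  s.t.  A^T y >= c,  y >= 0.

So the dual LP is:
  minimize  12y1 + 7y2 + 49y3 + 17y4
  subject to:
    y1 + 3y3 + y4 >= 1
    y2 + 2y3 + y4 >= 1
    y1, y2, y3, y4 >= 0

Solving the primal: x* = (12, 5).
  primal value c^T x* = 17.
Solving the dual: y* = (0, 0, 0, 1).
  dual value b^T y* = 17.
Strong duality: c^T x* = b^T y*. Confirmed.

17


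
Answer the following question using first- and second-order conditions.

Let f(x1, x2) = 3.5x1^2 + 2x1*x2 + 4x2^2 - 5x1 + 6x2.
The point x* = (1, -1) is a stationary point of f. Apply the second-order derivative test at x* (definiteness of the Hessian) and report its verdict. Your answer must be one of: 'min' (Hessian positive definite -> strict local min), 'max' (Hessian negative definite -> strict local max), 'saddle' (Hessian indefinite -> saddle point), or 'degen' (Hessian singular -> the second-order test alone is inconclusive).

Compute the Hessian H = grad^2 f:
  H = [[7, 2], [2, 8]]
Verify stationarity: grad f(x*) = H x* + g = (0, 0).
Eigenvalues of H: 5.4384, 9.5616.
Both eigenvalues > 0, so H is positive definite -> x* is a strict local min.

min


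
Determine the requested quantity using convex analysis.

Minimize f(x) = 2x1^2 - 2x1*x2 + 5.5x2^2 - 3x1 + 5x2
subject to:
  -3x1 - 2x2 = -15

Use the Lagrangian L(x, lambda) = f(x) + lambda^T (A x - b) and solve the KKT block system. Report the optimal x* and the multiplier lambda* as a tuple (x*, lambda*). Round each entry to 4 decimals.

Form the Lagrangian:
  L(x, lambda) = (1/2) x^T Q x + c^T x + lambda^T (A x - b)
Stationarity (grad_x L = 0): Q x + c + A^T lambda = 0.
Primal feasibility: A x = b.

This gives the KKT block system:
  [ Q   A^T ] [ x     ]   [-c ]
  [ A    0  ] [ lambda ] = [ b ]

Solving the linear system:
  x*      = (4.295, 1.0576)
  lambda* = (4.0216)
  f(x*)   = 26.3633

x* = (4.295, 1.0576), lambda* = (4.0216)


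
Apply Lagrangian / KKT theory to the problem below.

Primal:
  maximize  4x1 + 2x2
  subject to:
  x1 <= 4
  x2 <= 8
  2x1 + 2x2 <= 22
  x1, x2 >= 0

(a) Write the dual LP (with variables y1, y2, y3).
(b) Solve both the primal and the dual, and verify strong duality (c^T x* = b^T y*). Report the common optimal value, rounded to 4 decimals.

The standard primal-dual pair for 'max c^T x s.t. A x <= b, x >= 0' is:
  Dual:  min b^T y  s.t.  A^T y >= c,  y >= 0.

So the dual LP is:
  minimize  4y1 + 8y2 + 22y3
  subject to:
    y1 + 2y3 >= 4
    y2 + 2y3 >= 2
    y1, y2, y3 >= 0

Solving the primal: x* = (4, 7).
  primal value c^T x* = 30.
Solving the dual: y* = (2, 0, 1).
  dual value b^T y* = 30.
Strong duality: c^T x* = b^T y*. Confirmed.

30


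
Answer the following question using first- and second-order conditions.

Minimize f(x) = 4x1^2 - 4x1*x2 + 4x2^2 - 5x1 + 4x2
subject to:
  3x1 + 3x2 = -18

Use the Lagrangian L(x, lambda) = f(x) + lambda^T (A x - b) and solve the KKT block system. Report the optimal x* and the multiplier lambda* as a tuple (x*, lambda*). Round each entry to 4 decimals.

Form the Lagrangian:
  L(x, lambda) = (1/2) x^T Q x + c^T x + lambda^T (A x - b)
Stationarity (grad_x L = 0): Q x + c + A^T lambda = 0.
Primal feasibility: A x = b.

This gives the KKT block system:
  [ Q   A^T ] [ x     ]   [-c ]
  [ A    0  ] [ lambda ] = [ b ]

Solving the linear system:
  x*      = (-2.625, -3.375)
  lambda* = (4.1667)
  f(x*)   = 37.3125

x* = (-2.625, -3.375), lambda* = (4.1667)


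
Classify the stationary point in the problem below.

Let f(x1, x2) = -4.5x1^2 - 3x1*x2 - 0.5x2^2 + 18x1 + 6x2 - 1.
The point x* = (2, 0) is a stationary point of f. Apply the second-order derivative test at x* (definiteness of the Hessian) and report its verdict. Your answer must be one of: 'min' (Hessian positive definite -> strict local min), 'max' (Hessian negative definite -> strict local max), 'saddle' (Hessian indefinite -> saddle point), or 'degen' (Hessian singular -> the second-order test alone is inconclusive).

Compute the Hessian H = grad^2 f:
  H = [[-9, -3], [-3, -1]]
Verify stationarity: grad f(x*) = H x* + g = (0, 0).
Eigenvalues of H: -10, 0.
H has a zero eigenvalue (singular; negative semidefinite but not definite), so H is neither positive definite, negative definite, nor indefinite. The second-order test alone is inconclusive -> degen.
(Indeed, f is constant along the null direction of H through x*, so x* is not a strict local extremum.)

degen


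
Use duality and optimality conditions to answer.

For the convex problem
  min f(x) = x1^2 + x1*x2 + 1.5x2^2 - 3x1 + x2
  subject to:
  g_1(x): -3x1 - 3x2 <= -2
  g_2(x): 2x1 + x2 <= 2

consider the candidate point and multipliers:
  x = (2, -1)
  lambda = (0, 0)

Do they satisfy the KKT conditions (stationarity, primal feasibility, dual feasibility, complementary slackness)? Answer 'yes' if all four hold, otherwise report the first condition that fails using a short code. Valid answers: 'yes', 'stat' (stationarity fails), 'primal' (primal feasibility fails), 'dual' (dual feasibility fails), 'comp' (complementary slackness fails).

Gradient of f: grad f(x) = Q x + c = (0, 0)
Constraint values g_i(x) = a_i^T x - b_i:
  g_1((2, -1)) = -1
  g_2((2, -1)) = 1
Stationarity residual: grad f(x) + sum_i lambda_i a_i = (0, 0)
  -> stationarity OK
Primal feasibility (all g_i <= 0): FAILS
Dual feasibility (all lambda_i >= 0): OK
Complementary slackness (lambda_i * g_i(x) = 0 for all i): OK

Verdict: the first failing condition is primal_feasibility -> primal.

primal


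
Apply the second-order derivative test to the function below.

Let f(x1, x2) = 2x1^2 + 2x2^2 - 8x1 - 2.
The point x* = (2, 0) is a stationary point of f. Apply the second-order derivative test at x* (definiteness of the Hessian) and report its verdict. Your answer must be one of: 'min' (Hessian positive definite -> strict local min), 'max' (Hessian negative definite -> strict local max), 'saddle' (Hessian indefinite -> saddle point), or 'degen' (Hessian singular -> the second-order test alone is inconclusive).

Compute the Hessian H = grad^2 f:
  H = [[4, 0], [0, 4]]
Verify stationarity: grad f(x*) = H x* + g = (0, 0).
Eigenvalues of H: 4, 4.
Both eigenvalues > 0, so H is positive definite -> x* is a strict local min.

min


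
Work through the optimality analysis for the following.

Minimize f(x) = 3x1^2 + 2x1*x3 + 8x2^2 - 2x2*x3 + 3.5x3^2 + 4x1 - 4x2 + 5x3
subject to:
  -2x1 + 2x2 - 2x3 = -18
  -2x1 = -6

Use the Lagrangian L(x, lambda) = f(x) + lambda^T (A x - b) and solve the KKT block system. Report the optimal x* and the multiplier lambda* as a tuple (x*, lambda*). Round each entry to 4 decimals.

Form the Lagrangian:
  L(x, lambda) = (1/2) x^T Q x + c^T x + lambda^T (A x - b)
Stationarity (grad_x L = 0): Q x + c + A^T lambda = 0.
Primal feasibility: A x = b.

This gives the KKT block system:
  [ Q   A^T ] [ x     ]   [-c ]
  [ A    0  ] [ lambda ] = [ b ]

Solving the linear system:
  x*      = (3, -1.9474, 4.0526)
  lambda* = (21.6316, -6.5789)
  f(x*)   = 194.9737

x* = (3, -1.9474, 4.0526), lambda* = (21.6316, -6.5789)


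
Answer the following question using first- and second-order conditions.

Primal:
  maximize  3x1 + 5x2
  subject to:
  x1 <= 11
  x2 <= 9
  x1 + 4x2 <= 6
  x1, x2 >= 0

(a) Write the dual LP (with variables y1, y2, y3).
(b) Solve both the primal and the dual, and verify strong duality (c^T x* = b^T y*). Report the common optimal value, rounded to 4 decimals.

The standard primal-dual pair for 'max c^T x s.t. A x <= b, x >= 0' is:
  Dual:  min b^T y  s.t.  A^T y >= c,  y >= 0.

So the dual LP is:
  minimize  11y1 + 9y2 + 6y3
  subject to:
    y1 + y3 >= 3
    y2 + 4y3 >= 5
    y1, y2, y3 >= 0

Solving the primal: x* = (6, 0).
  primal value c^T x* = 18.
Solving the dual: y* = (0, 0, 3).
  dual value b^T y* = 18.
Strong duality: c^T x* = b^T y*. Confirmed.

18


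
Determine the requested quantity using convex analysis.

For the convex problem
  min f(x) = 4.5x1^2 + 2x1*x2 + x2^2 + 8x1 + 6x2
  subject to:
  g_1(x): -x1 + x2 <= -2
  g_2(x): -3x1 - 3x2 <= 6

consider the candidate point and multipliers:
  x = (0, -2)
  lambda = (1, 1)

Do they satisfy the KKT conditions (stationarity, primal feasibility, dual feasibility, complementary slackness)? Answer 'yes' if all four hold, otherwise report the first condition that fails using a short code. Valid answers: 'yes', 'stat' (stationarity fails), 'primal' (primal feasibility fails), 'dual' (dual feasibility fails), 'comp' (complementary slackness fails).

Gradient of f: grad f(x) = Q x + c = (4, 2)
Constraint values g_i(x) = a_i^T x - b_i:
  g_1((0, -2)) = 0
  g_2((0, -2)) = 0
Stationarity residual: grad f(x) + sum_i lambda_i a_i = (0, 0)
  -> stationarity OK
Primal feasibility (all g_i <= 0): OK
Dual feasibility (all lambda_i >= 0): OK
Complementary slackness (lambda_i * g_i(x) = 0 for all i): OK

Verdict: yes, KKT holds.

yes


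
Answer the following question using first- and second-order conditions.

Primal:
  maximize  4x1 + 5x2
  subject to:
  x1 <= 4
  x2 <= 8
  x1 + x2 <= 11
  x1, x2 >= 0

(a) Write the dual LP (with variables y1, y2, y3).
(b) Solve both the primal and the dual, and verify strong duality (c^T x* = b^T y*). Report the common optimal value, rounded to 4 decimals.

The standard primal-dual pair for 'max c^T x s.t. A x <= b, x >= 0' is:
  Dual:  min b^T y  s.t.  A^T y >= c,  y >= 0.

So the dual LP is:
  minimize  4y1 + 8y2 + 11y3
  subject to:
    y1 + y3 >= 4
    y2 + y3 >= 5
    y1, y2, y3 >= 0

Solving the primal: x* = (3, 8).
  primal value c^T x* = 52.
Solving the dual: y* = (0, 1, 4).
  dual value b^T y* = 52.
Strong duality: c^T x* = b^T y*. Confirmed.

52


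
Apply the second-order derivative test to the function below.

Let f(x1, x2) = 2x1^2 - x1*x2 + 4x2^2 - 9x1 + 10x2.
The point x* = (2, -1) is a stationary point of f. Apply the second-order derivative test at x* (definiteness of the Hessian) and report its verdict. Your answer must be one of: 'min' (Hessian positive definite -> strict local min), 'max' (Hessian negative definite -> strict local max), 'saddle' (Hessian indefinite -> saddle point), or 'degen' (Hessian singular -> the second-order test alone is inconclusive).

Compute the Hessian H = grad^2 f:
  H = [[4, -1], [-1, 8]]
Verify stationarity: grad f(x*) = H x* + g = (0, 0).
Eigenvalues of H: 3.7639, 8.2361.
Both eigenvalues > 0, so H is positive definite -> x* is a strict local min.

min


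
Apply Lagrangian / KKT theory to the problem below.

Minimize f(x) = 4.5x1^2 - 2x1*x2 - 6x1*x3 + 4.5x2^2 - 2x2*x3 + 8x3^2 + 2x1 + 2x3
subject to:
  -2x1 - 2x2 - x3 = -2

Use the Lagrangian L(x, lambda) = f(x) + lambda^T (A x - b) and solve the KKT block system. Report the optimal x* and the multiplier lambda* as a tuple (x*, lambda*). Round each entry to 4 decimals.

Form the Lagrangian:
  L(x, lambda) = (1/2) x^T Q x + c^T x + lambda^T (A x - b)
Stationarity (grad_x L = 0): Q x + c + A^T lambda = 0.
Primal feasibility: A x = b.

This gives the KKT block system:
  [ Q   A^T ] [ x     ]   [-c ]
  [ A    0  ] [ lambda ] = [ b ]

Solving the linear system:
  x*      = (0.3959, 0.5076, 0.1929)
  lambda* = (1.6954)
  f(x*)   = 2.2843

x* = (0.3959, 0.5076, 0.1929), lambda* = (1.6954)


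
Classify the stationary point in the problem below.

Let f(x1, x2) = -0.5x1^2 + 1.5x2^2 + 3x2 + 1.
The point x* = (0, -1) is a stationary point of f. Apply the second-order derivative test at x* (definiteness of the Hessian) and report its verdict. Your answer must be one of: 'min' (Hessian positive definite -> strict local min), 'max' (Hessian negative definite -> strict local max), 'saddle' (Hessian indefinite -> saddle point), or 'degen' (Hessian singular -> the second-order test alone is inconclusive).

Compute the Hessian H = grad^2 f:
  H = [[-1, 0], [0, 3]]
Verify stationarity: grad f(x*) = H x* + g = (0, 0).
Eigenvalues of H: -1, 3.
Eigenvalues have mixed signs, so H is indefinite -> x* is a saddle point.

saddle


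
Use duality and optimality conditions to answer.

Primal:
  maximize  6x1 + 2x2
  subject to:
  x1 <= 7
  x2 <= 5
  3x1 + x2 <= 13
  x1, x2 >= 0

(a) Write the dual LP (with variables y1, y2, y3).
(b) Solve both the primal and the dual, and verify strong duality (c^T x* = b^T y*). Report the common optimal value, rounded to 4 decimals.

The standard primal-dual pair for 'max c^T x s.t. A x <= b, x >= 0' is:
  Dual:  min b^T y  s.t.  A^T y >= c,  y >= 0.

So the dual LP is:
  minimize  7y1 + 5y2 + 13y3
  subject to:
    y1 + 3y3 >= 6
    y2 + y3 >= 2
    y1, y2, y3 >= 0

Solving the primal: x* = (4.3333, 0).
  primal value c^T x* = 26.
Solving the dual: y* = (0, 0, 2).
  dual value b^T y* = 26.
Strong duality: c^T x* = b^T y*. Confirmed.

26


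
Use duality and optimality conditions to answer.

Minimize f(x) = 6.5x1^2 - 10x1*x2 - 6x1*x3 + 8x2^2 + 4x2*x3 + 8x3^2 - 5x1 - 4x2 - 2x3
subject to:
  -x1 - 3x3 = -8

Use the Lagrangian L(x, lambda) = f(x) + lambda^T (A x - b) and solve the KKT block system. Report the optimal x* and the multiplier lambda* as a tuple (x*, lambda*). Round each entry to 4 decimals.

Form the Lagrangian:
  L(x, lambda) = (1/2) x^T Q x + c^T x + lambda^T (A x - b)
Stationarity (grad_x L = 0): Q x + c + A^T lambda = 0.
Primal feasibility: A x = b.

This gives the KKT block system:
  [ Q   A^T ] [ x     ]   [-c ]
  [ A    0  ] [ lambda ] = [ b ]

Solving the linear system:
  x*      = (2.7752, 1.5491, 1.7416)
  lambda* = (5.137)
  f(x*)   = 8.77

x* = (2.7752, 1.5491, 1.7416), lambda* = (5.137)


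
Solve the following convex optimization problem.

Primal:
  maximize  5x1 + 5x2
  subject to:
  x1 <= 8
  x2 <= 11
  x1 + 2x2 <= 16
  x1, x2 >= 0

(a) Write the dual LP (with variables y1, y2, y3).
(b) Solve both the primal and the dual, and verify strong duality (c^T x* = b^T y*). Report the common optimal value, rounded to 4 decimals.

The standard primal-dual pair for 'max c^T x s.t. A x <= b, x >= 0' is:
  Dual:  min b^T y  s.t.  A^T y >= c,  y >= 0.

So the dual LP is:
  minimize  8y1 + 11y2 + 16y3
  subject to:
    y1 + y3 >= 5
    y2 + 2y3 >= 5
    y1, y2, y3 >= 0

Solving the primal: x* = (8, 4).
  primal value c^T x* = 60.
Solving the dual: y* = (2.5, 0, 2.5).
  dual value b^T y* = 60.
Strong duality: c^T x* = b^T y*. Confirmed.

60


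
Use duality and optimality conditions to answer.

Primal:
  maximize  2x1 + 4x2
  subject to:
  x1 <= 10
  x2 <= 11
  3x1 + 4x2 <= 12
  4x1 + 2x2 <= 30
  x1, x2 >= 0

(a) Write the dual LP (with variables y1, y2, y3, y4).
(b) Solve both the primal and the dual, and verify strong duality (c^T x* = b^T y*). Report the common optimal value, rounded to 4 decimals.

The standard primal-dual pair for 'max c^T x s.t. A x <= b, x >= 0' is:
  Dual:  min b^T y  s.t.  A^T y >= c,  y >= 0.

So the dual LP is:
  minimize  10y1 + 11y2 + 12y3 + 30y4
  subject to:
    y1 + 3y3 + 4y4 >= 2
    y2 + 4y3 + 2y4 >= 4
    y1, y2, y3, y4 >= 0

Solving the primal: x* = (0, 3).
  primal value c^T x* = 12.
Solving the dual: y* = (0, 0, 1, 0).
  dual value b^T y* = 12.
Strong duality: c^T x* = b^T y*. Confirmed.

12


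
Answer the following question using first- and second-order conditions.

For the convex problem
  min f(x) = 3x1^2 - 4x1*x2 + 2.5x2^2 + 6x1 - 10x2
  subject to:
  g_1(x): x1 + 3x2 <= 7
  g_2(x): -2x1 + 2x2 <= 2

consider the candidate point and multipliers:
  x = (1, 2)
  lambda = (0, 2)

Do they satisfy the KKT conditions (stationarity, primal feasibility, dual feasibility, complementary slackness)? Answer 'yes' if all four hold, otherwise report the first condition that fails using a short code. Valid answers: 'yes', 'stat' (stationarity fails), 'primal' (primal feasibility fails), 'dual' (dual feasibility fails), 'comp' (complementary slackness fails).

Gradient of f: grad f(x) = Q x + c = (4, -4)
Constraint values g_i(x) = a_i^T x - b_i:
  g_1((1, 2)) = 0
  g_2((1, 2)) = 0
Stationarity residual: grad f(x) + sum_i lambda_i a_i = (0, 0)
  -> stationarity OK
Primal feasibility (all g_i <= 0): OK
Dual feasibility (all lambda_i >= 0): OK
Complementary slackness (lambda_i * g_i(x) = 0 for all i): OK

Verdict: yes, KKT holds.

yes


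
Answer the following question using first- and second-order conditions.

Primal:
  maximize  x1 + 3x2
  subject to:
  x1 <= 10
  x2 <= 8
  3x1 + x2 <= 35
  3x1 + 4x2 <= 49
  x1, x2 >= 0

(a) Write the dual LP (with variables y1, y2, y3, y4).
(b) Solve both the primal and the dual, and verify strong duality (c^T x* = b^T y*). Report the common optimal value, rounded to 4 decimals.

The standard primal-dual pair for 'max c^T x s.t. A x <= b, x >= 0' is:
  Dual:  min b^T y  s.t.  A^T y >= c,  y >= 0.

So the dual LP is:
  minimize  10y1 + 8y2 + 35y3 + 49y4
  subject to:
    y1 + 3y3 + 3y4 >= 1
    y2 + y3 + 4y4 >= 3
    y1, y2, y3, y4 >= 0

Solving the primal: x* = (5.6667, 8).
  primal value c^T x* = 29.6667.
Solving the dual: y* = (0, 1.6667, 0, 0.3333).
  dual value b^T y* = 29.6667.
Strong duality: c^T x* = b^T y*. Confirmed.

29.6667


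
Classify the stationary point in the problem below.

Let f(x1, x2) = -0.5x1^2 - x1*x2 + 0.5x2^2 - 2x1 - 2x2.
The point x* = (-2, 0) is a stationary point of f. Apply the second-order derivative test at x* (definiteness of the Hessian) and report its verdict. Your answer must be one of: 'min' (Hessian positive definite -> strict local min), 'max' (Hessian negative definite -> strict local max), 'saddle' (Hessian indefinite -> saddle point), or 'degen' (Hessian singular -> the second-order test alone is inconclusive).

Compute the Hessian H = grad^2 f:
  H = [[-1, -1], [-1, 1]]
Verify stationarity: grad f(x*) = H x* + g = (0, 0).
Eigenvalues of H: -1.4142, 1.4142.
Eigenvalues have mixed signs, so H is indefinite -> x* is a saddle point.

saddle


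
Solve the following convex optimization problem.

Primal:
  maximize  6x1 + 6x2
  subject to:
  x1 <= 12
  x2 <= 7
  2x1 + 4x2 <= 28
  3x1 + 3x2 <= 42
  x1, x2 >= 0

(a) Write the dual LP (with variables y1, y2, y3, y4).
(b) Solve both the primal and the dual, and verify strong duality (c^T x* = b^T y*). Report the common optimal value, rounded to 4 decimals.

The standard primal-dual pair for 'max c^T x s.t. A x <= b, x >= 0' is:
  Dual:  min b^T y  s.t.  A^T y >= c,  y >= 0.

So the dual LP is:
  minimize  12y1 + 7y2 + 28y3 + 42y4
  subject to:
    y1 + 2y3 + 3y4 >= 6
    y2 + 4y3 + 3y4 >= 6
    y1, y2, y3, y4 >= 0

Solving the primal: x* = (12, 1).
  primal value c^T x* = 78.
Solving the dual: y* = (3, 0, 1.5, 0).
  dual value b^T y* = 78.
Strong duality: c^T x* = b^T y*. Confirmed.

78
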